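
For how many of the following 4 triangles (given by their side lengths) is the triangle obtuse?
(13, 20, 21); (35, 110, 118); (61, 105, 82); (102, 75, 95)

(13,20,21): 13²+20² = 569 > 441 = 21² → acute
(35,110,118): 35²+110² = 13325 < 13924 = 118² → obtuse
(61,105,82): 61²+82² = 10445 < 11025 = 105² → obtuse
(102,75,95): 75²+95² = 14650 > 10404 = 102² → acute
2 of the 4 are obtuse.

2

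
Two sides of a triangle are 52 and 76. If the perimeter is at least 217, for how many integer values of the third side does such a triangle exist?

39

Triangle inequality: 24 < x < 128. Perimeter ≥ 217 gives x ≥ 217 − 52 − 76 = 89.
So 89 ≤ x < 128; integers 89 through 127: 39 values.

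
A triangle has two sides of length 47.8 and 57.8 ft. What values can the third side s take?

10.0 < s < 105.6 (ft)

By the triangle inequality, s must be less than 47.8 + 57.8 = 105.6 and greater than |47.8 − 57.8| = 10.0.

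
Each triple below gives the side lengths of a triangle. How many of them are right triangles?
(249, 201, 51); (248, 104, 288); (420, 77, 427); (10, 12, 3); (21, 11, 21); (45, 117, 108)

2

(249,201,51): 51²+201² = 43002 < 62001 = 249² → obtuse
(248,104,288): 104²+248² = 72320 < 82944 = 288² → obtuse
(420,77,427): 77²+420² = 182329 = 427² → right
(10,12,3): 3²+10² = 109 < 144 = 12² → obtuse
(21,11,21): 11²+21² = 562 > 441 = 21² → acute
(45,117,108): 45²+108² = 13689 = 117² → right
2 of the 6 are right.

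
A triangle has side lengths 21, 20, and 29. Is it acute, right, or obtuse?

Compare the square of the longest side to the sum of squares of the other two: 20² + 21² = 841 = 29².

right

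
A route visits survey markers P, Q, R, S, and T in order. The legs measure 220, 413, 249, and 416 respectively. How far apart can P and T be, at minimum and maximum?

The maximum is all hops collinear in one direction: 220 + 413 + 249 + 416 = 1298.
The longest hop is 416; the others sum to 882. Since 416 ≤ 882, the path can fold back on itself completely, so the minimum distance is 0.

0 ≤ PT ≤ 1298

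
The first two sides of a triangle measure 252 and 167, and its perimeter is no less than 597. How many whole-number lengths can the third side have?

241

Triangle inequality: 85 < x < 419. Perimeter ≥ 597 gives x ≥ 597 − 252 − 167 = 178.
So 178 ≤ x < 419; integers 178 through 418: 241 values.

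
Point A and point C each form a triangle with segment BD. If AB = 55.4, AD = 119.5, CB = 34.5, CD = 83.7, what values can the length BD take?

From triangle ABD: |55.4 − 119.5| < BD < 55.4 + 119.5, i.e. 64.1 < BD < 174.9.
From triangle CBD: 49.2 < BD < 118.2.
Both must hold, so BD lies in the intersection.

64.1 < BD < 118.2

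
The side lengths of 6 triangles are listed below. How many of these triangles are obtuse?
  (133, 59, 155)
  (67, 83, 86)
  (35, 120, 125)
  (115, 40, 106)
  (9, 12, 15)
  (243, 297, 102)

(133,59,155): 59²+133² = 21170 < 24025 = 155² → obtuse
(67,83,86): 67²+83² = 11378 > 7396 = 86² → acute
(35,120,125): 35²+120² = 15625 = 125² → right
(115,40,106): 40²+106² = 12836 < 13225 = 115² → obtuse
(9,12,15): 9²+12² = 225 = 15² → right
(243,297,102): 102²+243² = 69453 < 88209 = 297² → obtuse
3 of the 6 are obtuse.

3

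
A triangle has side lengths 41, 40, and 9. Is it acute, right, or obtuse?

Compare the square of the longest side to the sum of squares of the other two: 9² + 40² = 1681 = 41².

right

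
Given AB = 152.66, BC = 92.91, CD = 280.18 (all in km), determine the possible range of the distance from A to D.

The maximum is all hops collinear in one direction: 152.66 + 92.91 + 280.18 = 525.75.
The longest hop is 280.18; the others sum to 245.57. Folding the others back against it leaves at least 280.18 − 245.57 = 34.61.

34.61 ≤ AD ≤ 525.75 km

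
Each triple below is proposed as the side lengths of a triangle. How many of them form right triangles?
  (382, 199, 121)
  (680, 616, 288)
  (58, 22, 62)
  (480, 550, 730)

(382,199,121): 121+199 ≤ 382, not a triangle
(680,616,288): 288²+616² = 462400 = 680² → right
(58,22,62): 22²+58² = 3848 > 3844 = 62² → acute
(480,550,730): 480²+550² = 532900 = 730² → right
2 of the 4 are right.

2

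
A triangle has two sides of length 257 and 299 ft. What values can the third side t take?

42 < t < 556 (ft)

By the triangle inequality, t must be less than 257 + 299 = 556 and greater than |257 − 299| = 42.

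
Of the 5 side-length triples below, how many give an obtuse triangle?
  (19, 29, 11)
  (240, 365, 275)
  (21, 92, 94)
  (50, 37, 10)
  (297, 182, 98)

(19,29,11): 11²+19² = 482 < 841 = 29² → obtuse
(240,365,275): 240²+275² = 133225 = 365² → right
(21,92,94): 21²+92² = 8905 > 8836 = 94² → acute
(50,37,10): 10+37 ≤ 50, not a triangle
(297,182,98): 98+182 ≤ 297, not a triangle
1 of the 5 is obtuse.

1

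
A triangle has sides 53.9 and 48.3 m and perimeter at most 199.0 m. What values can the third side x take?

Triangle inequality alone gives 5.6 < x < 102.2.
The perimeter condition gives x ≤ 199.0 − 53.9 − 48.3 = 96.8.
Intersecting the two: 5.6 < x ≤ 96.8.

5.6 < x ≤ 96.8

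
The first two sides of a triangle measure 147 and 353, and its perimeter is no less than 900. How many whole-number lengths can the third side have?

Triangle inequality: 206 < x < 500. Perimeter ≥ 900 gives x ≥ 900 − 147 − 353 = 400.
So 400 ≤ x < 500; integers 400 through 499: 100 values.

100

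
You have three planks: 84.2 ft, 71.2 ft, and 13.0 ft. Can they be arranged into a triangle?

The two shorter sides sum to 84.2, exactly equal to the longest side 84.2.
That gives only a degenerate (flat) triangle — the inequality must be strict.

No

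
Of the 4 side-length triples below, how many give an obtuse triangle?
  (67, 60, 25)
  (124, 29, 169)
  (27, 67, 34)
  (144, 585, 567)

1

(67,60,25): 25²+60² = 4225 < 4489 = 67² → obtuse
(124,29,169): 29+124 ≤ 169, not a triangle
(27,67,34): 27+34 ≤ 67, not a triangle
(144,585,567): 144²+567² = 342225 = 585² → right
1 of the 4 is obtuse.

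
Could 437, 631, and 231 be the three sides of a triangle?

The longest side is 631, and the other two sum to 668.
Since 668 > 631, the triangle inequality holds.

Yes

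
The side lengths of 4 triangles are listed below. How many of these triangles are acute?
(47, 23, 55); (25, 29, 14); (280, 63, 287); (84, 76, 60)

(47,23,55): 23²+47² = 2738 < 3025 = 55² → obtuse
(25,29,14): 14²+25² = 821 < 841 = 29² → obtuse
(280,63,287): 63²+280² = 82369 = 287² → right
(84,76,60): 60²+76² = 9376 > 7056 = 84² → acute
1 of the 4 is acute.

1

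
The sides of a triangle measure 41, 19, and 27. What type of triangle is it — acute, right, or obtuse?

obtuse

Compare the square of the longest side to the sum of squares of the other two: 19² + 27² = 1090 < 1681 = 41².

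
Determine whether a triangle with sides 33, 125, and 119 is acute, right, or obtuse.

obtuse

Compare the square of the longest side to the sum of squares of the other two: 33² + 119² = 15250 < 15625 = 125².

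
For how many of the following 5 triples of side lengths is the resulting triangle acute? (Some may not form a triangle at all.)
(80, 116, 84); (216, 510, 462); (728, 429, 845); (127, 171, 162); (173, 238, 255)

(80,116,84): 80²+84² = 13456 = 116² → right
(216,510,462): 216²+462² = 260100 = 510² → right
(728,429,845): 429²+728² = 714025 = 845² → right
(127,171,162): 127²+162² = 42373 > 29241 = 171² → acute
(173,238,255): 173²+238² = 86573 > 65025 = 255² → acute
2 of the 5 are acute.

2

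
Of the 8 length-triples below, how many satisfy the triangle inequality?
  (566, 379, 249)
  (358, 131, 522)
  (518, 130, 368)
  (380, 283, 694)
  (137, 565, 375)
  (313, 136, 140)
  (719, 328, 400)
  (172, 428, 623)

2

(249,379,566): 249+379 > 566 → valid
(131,358,522): 131+358 ≤ 522 → not valid
(130,368,518): 130+368 ≤ 518 → not valid
(283,380,694): 283+380 ≤ 694 → not valid
(137,375,565): 137+375 ≤ 565 → not valid
(136,140,313): 136+140 ≤ 313 → not valid
(328,400,719): 328+400 > 719 → valid
(172,428,623): 172+428 ≤ 623 → not valid
2 of the 8 triples form a triangle.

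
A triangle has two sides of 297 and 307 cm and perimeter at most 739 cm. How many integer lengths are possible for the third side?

Triangle inequality: 10 < x < 604. Perimeter ≤ 739 gives x ≤ 739 − 297 − 307 = 135.
So 10 < x ≤ 135; integers 11 through 135: 125 values.

125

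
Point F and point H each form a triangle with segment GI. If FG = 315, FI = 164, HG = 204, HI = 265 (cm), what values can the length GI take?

From triangle FGI: |315 − 164| < GI < 315 + 164, i.e. 151 < GI < 479.
From triangle HGI: 61 < GI < 469.
Both must hold, so GI lies in the intersection.

151 < GI < 469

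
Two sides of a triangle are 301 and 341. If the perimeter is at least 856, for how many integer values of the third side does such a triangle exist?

Triangle inequality: 40 < x < 642. Perimeter ≥ 856 gives x ≥ 856 − 301 − 341 = 214.
So 214 ≤ x < 642; integers 214 through 641: 428 values.

428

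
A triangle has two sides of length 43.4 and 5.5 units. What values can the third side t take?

37.9 < t < 48.9

By the triangle inequality, t must be less than 43.4 + 5.5 = 48.9 and greater than |43.4 − 5.5| = 37.9.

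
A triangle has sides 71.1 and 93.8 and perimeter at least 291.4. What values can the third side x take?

126.5 ≤ x < 164.9

Triangle inequality alone gives 22.7 < x < 164.9.
The perimeter condition gives x ≥ 291.4 − 71.1 − 93.8 = 126.5.
Intersecting the two: 126.5 ≤ x < 164.9.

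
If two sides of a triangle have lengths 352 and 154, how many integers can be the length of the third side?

307

The third side lies in the open interval (198, 506).
Integers from 199 to 505 inclusive: 505 − 199 + 1 = 307.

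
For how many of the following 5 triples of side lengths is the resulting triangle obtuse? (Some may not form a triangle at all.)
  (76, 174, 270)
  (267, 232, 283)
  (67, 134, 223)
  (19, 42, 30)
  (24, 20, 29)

(76,174,270): 76+174 ≤ 270, not a triangle
(267,232,283): 232²+267² = 125113 > 80089 = 283² → acute
(67,134,223): 67+134 ≤ 223, not a triangle
(19,42,30): 19²+30² = 1261 < 1764 = 42² → obtuse
(24,20,29): 20²+24² = 976 > 841 = 29² → acute
1 of the 5 is obtuse.

1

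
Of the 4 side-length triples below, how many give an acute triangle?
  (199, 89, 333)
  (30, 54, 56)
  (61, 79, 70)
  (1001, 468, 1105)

2

(199,89,333): 89+199 ≤ 333, not a triangle
(30,54,56): 30²+54² = 3816 > 3136 = 56² → acute
(61,79,70): 61²+70² = 8621 > 6241 = 79² → acute
(1001,468,1105): 468²+1001² = 1221025 = 1105² → right
2 of the 4 are acute.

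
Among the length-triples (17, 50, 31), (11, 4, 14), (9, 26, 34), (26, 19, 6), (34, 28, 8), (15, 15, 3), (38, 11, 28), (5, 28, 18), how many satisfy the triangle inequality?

5

(17,31,50): 17+31 ≤ 50 → not valid
(4,11,14): 4+11 > 14 → valid
(9,26,34): 9+26 > 34 → valid
(6,19,26): 6+19 ≤ 26 → not valid
(8,28,34): 8+28 > 34 → valid
(3,15,15): 3+15 > 15 → valid
(11,28,38): 11+28 > 38 → valid
(5,18,28): 5+18 ≤ 28 → not valid
5 of the 8 triples form a triangle.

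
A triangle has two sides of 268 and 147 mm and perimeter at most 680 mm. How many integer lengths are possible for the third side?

Triangle inequality: 121 < x < 415. Perimeter ≤ 680 gives x ≤ 680 − 268 − 147 = 265.
So 121 < x ≤ 265; integers 122 through 265: 144 values.

144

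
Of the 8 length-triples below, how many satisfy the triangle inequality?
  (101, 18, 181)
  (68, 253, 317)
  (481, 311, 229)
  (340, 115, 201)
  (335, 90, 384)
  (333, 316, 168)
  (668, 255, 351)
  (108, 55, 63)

5

(18,101,181): 18+101 ≤ 181 → not valid
(68,253,317): 68+253 > 317 → valid
(229,311,481): 229+311 > 481 → valid
(115,201,340): 115+201 ≤ 340 → not valid
(90,335,384): 90+335 > 384 → valid
(168,316,333): 168+316 > 333 → valid
(255,351,668): 255+351 ≤ 668 → not valid
(55,63,108): 55+63 > 108 → valid
5 of the 8 triples form a triangle.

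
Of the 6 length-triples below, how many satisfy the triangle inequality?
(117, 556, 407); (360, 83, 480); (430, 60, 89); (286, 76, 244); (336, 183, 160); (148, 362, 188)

(117,407,556): 117+407 ≤ 556 → not valid
(83,360,480): 83+360 ≤ 480 → not valid
(60,89,430): 60+89 ≤ 430 → not valid
(76,244,286): 76+244 > 286 → valid
(160,183,336): 160+183 > 336 → valid
(148,188,362): 148+188 ≤ 362 → not valid
2 of the 6 triples form a triangle.

2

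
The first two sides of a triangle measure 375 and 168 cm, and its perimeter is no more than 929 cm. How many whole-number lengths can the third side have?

179

Triangle inequality: 207 < x < 543. Perimeter ≤ 929 gives x ≤ 929 − 375 − 168 = 386.
So 207 < x ≤ 386; integers 208 through 386: 179 values.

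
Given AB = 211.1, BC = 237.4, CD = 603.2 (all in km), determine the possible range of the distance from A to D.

The maximum is all hops collinear in one direction: 211.1 + 237.4 + 603.2 = 1051.7.
The longest hop is 603.2; the others sum to 448.5. Folding the others back against it leaves at least 603.2 − 448.5 = 154.7.

154.7 ≤ AD ≤ 1051.7 km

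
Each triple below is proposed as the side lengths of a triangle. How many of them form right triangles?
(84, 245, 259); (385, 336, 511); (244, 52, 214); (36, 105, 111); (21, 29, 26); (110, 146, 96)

4

(84,245,259): 84²+245² = 67081 = 259² → right
(385,336,511): 336²+385² = 261121 = 511² → right
(244,52,214): 52²+214² = 48500 < 59536 = 244² → obtuse
(36,105,111): 36²+105² = 12321 = 111² → right
(21,29,26): 21²+26² = 1117 > 841 = 29² → acute
(110,146,96): 96²+110² = 21316 = 146² → right
4 of the 6 are right.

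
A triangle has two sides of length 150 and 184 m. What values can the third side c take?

34 < c < 334

By the triangle inequality, c must be less than 150 + 184 = 334 and greater than |150 − 184| = 34.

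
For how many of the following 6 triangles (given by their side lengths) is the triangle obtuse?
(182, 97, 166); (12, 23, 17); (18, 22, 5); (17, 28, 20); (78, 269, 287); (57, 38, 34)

5

(182,97,166): 97²+166² = 36965 > 33124 = 182² → acute
(12,23,17): 12²+17² = 433 < 529 = 23² → obtuse
(18,22,5): 5²+18² = 349 < 484 = 22² → obtuse
(17,28,20): 17²+20² = 689 < 784 = 28² → obtuse
(78,269,287): 78²+269² = 78445 < 82369 = 287² → obtuse
(57,38,34): 34²+38² = 2600 < 3249 = 57² → obtuse
5 of the 6 are obtuse.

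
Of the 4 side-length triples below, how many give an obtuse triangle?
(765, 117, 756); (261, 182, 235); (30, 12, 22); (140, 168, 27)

(765,117,756): 117²+756² = 585225 = 765² → right
(261,182,235): 182²+235² = 88349 > 68121 = 261² → acute
(30,12,22): 12²+22² = 628 < 900 = 30² → obtuse
(140,168,27): 27+140 ≤ 168, not a triangle
1 of the 4 is obtuse.

1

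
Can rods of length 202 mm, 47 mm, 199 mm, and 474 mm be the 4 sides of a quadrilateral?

No

For a quadrilateral, each side must be shorter than the sum of the others.
Here the longest side is 474, but the remaining 3 sides sum to only 448.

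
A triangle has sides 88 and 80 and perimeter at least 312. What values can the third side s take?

144 ≤ s < 168

Triangle inequality alone gives 8 < s < 168.
The perimeter condition gives s ≥ 312 − 88 − 80 = 144.
Intersecting the two: 144 ≤ s < 168.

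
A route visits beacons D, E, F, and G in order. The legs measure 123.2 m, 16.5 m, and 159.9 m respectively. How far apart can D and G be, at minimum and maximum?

20.2 ≤ DG ≤ 299.6 m

The maximum is all hops collinear in one direction: 123.2 + 16.5 + 159.9 = 299.6.
The longest hop is 159.9; the others sum to 139.7. Folding the others back against it leaves at least 159.9 − 139.7 = 20.2.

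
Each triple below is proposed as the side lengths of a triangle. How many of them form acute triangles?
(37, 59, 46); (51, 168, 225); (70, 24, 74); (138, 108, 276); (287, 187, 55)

(37,59,46): 37²+46² = 3485 > 3481 = 59² → acute
(51,168,225): 51+168 ≤ 225, not a triangle
(70,24,74): 24²+70² = 5476 = 74² → right
(138,108,276): 108+138 ≤ 276, not a triangle
(287,187,55): 55+187 ≤ 287, not a triangle
1 of the 5 is acute.

1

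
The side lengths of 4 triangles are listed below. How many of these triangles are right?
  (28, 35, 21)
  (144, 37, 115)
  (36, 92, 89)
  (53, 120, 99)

1

(28,35,21): 21²+28² = 1225 = 35² → right
(144,37,115): 37²+115² = 14594 < 20736 = 144² → obtuse
(36,92,89): 36²+89² = 9217 > 8464 = 92² → acute
(53,120,99): 53²+99² = 12610 < 14400 = 120² → obtuse
1 of the 4 is right.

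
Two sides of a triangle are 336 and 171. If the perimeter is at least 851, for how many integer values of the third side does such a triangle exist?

163

Triangle inequality: 165 < x < 507. Perimeter ≥ 851 gives x ≥ 851 − 336 − 171 = 344.
So 344 ≤ x < 507; integers 344 through 506: 163 values.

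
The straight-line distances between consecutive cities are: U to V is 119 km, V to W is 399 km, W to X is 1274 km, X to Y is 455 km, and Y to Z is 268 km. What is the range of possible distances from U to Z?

33 ≤ UZ ≤ 2515 km

The maximum is all hops collinear in one direction: 119 + 399 + 1274 + 455 + 268 = 2515.
The longest hop is 1274; the others sum to 1241. Folding the others back against it leaves at least 1274 − 1241 = 33.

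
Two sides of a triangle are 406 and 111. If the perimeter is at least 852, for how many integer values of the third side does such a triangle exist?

Triangle inequality: 295 < x < 517. Perimeter ≥ 852 gives x ≥ 852 − 406 − 111 = 335.
So 335 ≤ x < 517; integers 335 through 516: 182 values.

182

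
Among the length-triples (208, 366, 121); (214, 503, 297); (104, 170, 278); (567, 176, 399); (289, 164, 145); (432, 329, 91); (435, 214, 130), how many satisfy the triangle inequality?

3

(121,208,366): 121+208 ≤ 366 → not valid
(214,297,503): 214+297 > 503 → valid
(104,170,278): 104+170 ≤ 278 → not valid
(176,399,567): 176+399 > 567 → valid
(145,164,289): 145+164 > 289 → valid
(91,329,432): 91+329 ≤ 432 → not valid
(130,214,435): 130+214 ≤ 435 → not valid
3 of the 7 triples form a triangle.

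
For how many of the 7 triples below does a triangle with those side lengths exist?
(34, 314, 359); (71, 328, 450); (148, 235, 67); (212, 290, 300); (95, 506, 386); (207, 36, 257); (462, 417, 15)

1

(34,314,359): 34+314 ≤ 359 → not valid
(71,328,450): 71+328 ≤ 450 → not valid
(67,148,235): 67+148 ≤ 235 → not valid
(212,290,300): 212+290 > 300 → valid
(95,386,506): 95+386 ≤ 506 → not valid
(36,207,257): 36+207 ≤ 257 → not valid
(15,417,462): 15+417 ≤ 462 → not valid
1 of the 7 triples forms a triangle.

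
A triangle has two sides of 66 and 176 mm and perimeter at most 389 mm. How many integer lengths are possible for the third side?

37

Triangle inequality: 110 < x < 242. Perimeter ≤ 389 gives x ≤ 389 − 66 − 176 = 147.
So 110 < x ≤ 147; integers 111 through 147: 37 values.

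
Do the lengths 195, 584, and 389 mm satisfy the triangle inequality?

The two shorter sides sum to 584, exactly equal to the longest side 584.
That gives only a degenerate (flat) triangle — the inequality must be strict.

No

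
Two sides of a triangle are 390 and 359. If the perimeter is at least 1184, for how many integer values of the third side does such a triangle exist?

314

Triangle inequality: 31 < x < 749. Perimeter ≥ 1184 gives x ≥ 1184 − 390 − 359 = 435.
So 435 ≤ x < 749; integers 435 through 748: 314 values.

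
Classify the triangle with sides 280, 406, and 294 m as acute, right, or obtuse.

right

Compare the square of the longest side to the sum of squares of the other two: 280² + 294² = 164836 = 406².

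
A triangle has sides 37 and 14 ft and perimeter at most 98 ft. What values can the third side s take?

23 < s ≤ 47 ft

Triangle inequality alone gives 23 < s < 51.
The perimeter condition gives s ≤ 98 − 37 − 14 = 47.
Intersecting the two: 23 < s ≤ 47.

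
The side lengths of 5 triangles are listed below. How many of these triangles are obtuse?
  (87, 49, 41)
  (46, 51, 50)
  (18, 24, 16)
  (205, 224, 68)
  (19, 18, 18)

2

(87,49,41): 41²+49² = 4082 < 7569 = 87² → obtuse
(46,51,50): 46²+50² = 4616 > 2601 = 51² → acute
(18,24,16): 16²+18² = 580 > 576 = 24² → acute
(205,224,68): 68²+205² = 46649 < 50176 = 224² → obtuse
(19,18,18): 18²+18² = 648 > 361 = 19² → acute
2 of the 5 are obtuse.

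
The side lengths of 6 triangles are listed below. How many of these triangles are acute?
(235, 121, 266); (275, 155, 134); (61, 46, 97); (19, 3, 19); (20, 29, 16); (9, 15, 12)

(235,121,266): 121²+235² = 69866 < 70756 = 266² → obtuse
(275,155,134): 134²+155² = 41981 < 75625 = 275² → obtuse
(61,46,97): 46²+61² = 5837 < 9409 = 97² → obtuse
(19,3,19): 3²+19² = 370 > 361 = 19² → acute
(20,29,16): 16²+20² = 656 < 841 = 29² → obtuse
(9,15,12): 9²+12² = 225 = 15² → right
1 of the 6 is acute.

1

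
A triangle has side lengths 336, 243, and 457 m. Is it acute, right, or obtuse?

Compare the square of the longest side to the sum of squares of the other two: 243² + 336² = 171945 < 208849 = 457².

obtuse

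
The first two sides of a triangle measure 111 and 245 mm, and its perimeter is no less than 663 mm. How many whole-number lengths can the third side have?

49

Triangle inequality: 134 < x < 356. Perimeter ≥ 663 gives x ≥ 663 − 111 − 245 = 307.
So 307 ≤ x < 356; integers 307 through 355: 49 values.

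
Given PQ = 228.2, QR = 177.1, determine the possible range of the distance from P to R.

51.1 ≤ PR ≤ 405.3

By the triangle inequality, |228.2 − 177.1| ≤ PR ≤ 228.2 + 177.1.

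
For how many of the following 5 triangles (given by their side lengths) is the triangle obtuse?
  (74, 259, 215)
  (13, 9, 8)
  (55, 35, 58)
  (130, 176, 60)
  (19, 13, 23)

(74,259,215): 74²+215² = 51701 < 67081 = 259² → obtuse
(13,9,8): 8²+9² = 145 < 169 = 13² → obtuse
(55,35,58): 35²+55² = 4250 > 3364 = 58² → acute
(130,176,60): 60²+130² = 20500 < 30976 = 176² → obtuse
(19,13,23): 13²+19² = 530 > 529 = 23² → acute
3 of the 5 are obtuse.

3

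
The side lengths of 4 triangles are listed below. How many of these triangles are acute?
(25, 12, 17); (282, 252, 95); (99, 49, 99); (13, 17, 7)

(25,12,17): 12²+17² = 433 < 625 = 25² → obtuse
(282,252,95): 95²+252² = 72529 < 79524 = 282² → obtuse
(99,49,99): 49²+99² = 12202 > 9801 = 99² → acute
(13,17,7): 7²+13² = 218 < 289 = 17² → obtuse
1 of the 4 is acute.

1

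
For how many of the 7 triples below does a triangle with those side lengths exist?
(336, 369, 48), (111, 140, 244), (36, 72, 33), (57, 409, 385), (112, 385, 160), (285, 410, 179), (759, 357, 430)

(48,336,369): 48+336 > 369 → valid
(111,140,244): 111+140 > 244 → valid
(33,36,72): 33+36 ≤ 72 → not valid
(57,385,409): 57+385 > 409 → valid
(112,160,385): 112+160 ≤ 385 → not valid
(179,285,410): 179+285 > 410 → valid
(357,430,759): 357+430 > 759 → valid
5 of the 7 triples form a triangle.

5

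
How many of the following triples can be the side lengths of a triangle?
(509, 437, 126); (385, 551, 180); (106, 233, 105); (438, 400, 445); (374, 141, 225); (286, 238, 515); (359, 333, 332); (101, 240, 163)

(126,437,509): 126+437 > 509 → valid
(180,385,551): 180+385 > 551 → valid
(105,106,233): 105+106 ≤ 233 → not valid
(400,438,445): 400+438 > 445 → valid
(141,225,374): 141+225 ≤ 374 → not valid
(238,286,515): 238+286 > 515 → valid
(332,333,359): 332+333 > 359 → valid
(101,163,240): 101+163 > 240 → valid
6 of the 8 triples form a triangle.

6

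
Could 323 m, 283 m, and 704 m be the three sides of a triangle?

The longest side is 704, but the other two sum to only 606.
606 < 704, so the triangle inequality fails.

No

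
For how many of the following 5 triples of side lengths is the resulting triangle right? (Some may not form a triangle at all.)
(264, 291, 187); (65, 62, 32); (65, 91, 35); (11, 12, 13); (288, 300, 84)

1

(264,291,187): 187²+264² = 104665 > 84681 = 291² → acute
(65,62,32): 32²+62² = 4868 > 4225 = 65² → acute
(65,91,35): 35²+65² = 5450 < 8281 = 91² → obtuse
(11,12,13): 11²+12² = 265 > 169 = 13² → acute
(288,300,84): 84²+288² = 90000 = 300² → right
1 of the 5 is right.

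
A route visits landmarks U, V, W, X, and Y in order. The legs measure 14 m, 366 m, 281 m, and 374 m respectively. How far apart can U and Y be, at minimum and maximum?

0 ≤ UY ≤ 1035 m

The maximum is all hops collinear in one direction: 14 + 366 + 281 + 374 = 1035.
The longest hop is 374; the others sum to 661. Since 374 ≤ 661, the path can fold back on itself completely, so the minimum distance is 0.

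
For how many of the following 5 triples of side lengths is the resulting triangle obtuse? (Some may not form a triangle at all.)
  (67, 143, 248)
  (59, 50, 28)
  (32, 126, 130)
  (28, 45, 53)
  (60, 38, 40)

2

(67,143,248): 67+143 ≤ 248, not a triangle
(59,50,28): 28²+50² = 3284 < 3481 = 59² → obtuse
(32,126,130): 32²+126² = 16900 = 130² → right
(28,45,53): 28²+45² = 2809 = 53² → right
(60,38,40): 38²+40² = 3044 < 3600 = 60² → obtuse
2 of the 5 are obtuse.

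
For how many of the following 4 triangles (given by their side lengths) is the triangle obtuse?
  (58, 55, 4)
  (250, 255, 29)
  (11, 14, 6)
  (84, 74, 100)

(58,55,4): 4²+55² = 3041 < 3364 = 58² → obtuse
(250,255,29): 29²+250² = 63341 < 65025 = 255² → obtuse
(11,14,6): 6²+11² = 157 < 196 = 14² → obtuse
(84,74,100): 74²+84² = 12532 > 10000 = 100² → acute
3 of the 4 are obtuse.

3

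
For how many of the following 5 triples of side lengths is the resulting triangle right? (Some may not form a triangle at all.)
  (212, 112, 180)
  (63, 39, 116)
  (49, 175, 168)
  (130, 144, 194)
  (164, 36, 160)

(212,112,180): 112²+180² = 44944 = 212² → right
(63,39,116): 39+63 ≤ 116, not a triangle
(49,175,168): 49²+168² = 30625 = 175² → right
(130,144,194): 130²+144² = 37636 = 194² → right
(164,36,160): 36²+160² = 26896 = 164² → right
4 of the 5 are right.

4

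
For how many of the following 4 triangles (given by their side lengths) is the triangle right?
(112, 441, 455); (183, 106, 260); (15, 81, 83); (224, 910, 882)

(112,441,455): 112²+441² = 207025 = 455² → right
(183,106,260): 106²+183² = 44725 < 67600 = 260² → obtuse
(15,81,83): 15²+81² = 6786 < 6889 = 83² → obtuse
(224,910,882): 224²+882² = 828100 = 910² → right
2 of the 4 are right.

2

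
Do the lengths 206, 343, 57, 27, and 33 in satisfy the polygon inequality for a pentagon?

No

For a pentagon, each side must be shorter than the sum of the others.
Here the longest side is 343, but the remaining 4 sides sum to only 323.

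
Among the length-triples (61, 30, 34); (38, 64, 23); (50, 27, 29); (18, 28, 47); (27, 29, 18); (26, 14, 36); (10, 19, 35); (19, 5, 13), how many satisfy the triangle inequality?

4

(30,34,61): 30+34 > 61 → valid
(23,38,64): 23+38 ≤ 64 → not valid
(27,29,50): 27+29 > 50 → valid
(18,28,47): 18+28 ≤ 47 → not valid
(18,27,29): 18+27 > 29 → valid
(14,26,36): 14+26 > 36 → valid
(10,19,35): 10+19 ≤ 35 → not valid
(5,13,19): 5+13 ≤ 19 → not valid
4 of the 8 triples form a triangle.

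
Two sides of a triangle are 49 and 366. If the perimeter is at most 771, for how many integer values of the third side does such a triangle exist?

39

Triangle inequality: 317 < x < 415. Perimeter ≤ 771 gives x ≤ 771 − 49 − 366 = 356.
So 317 < x ≤ 356; integers 318 through 356: 39 values.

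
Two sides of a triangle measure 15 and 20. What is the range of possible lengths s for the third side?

5 < s < 35

By the triangle inequality, s must be less than 15 + 20 = 35 and greater than |15 − 20| = 5.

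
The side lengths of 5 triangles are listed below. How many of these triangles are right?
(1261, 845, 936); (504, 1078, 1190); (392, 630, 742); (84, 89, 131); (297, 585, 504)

4

(1261,845,936): 845²+936² = 1590121 = 1261² → right
(504,1078,1190): 504²+1078² = 1416100 = 1190² → right
(392,630,742): 392²+630² = 550564 = 742² → right
(84,89,131): 84²+89² = 14977 < 17161 = 131² → obtuse
(297,585,504): 297²+504² = 342225 = 585² → right
4 of the 5 are right.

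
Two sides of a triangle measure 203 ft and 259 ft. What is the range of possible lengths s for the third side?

56 < s < 462 (ft)

By the triangle inequality, s must be less than 203 + 259 = 462 and greater than |203 − 259| = 56.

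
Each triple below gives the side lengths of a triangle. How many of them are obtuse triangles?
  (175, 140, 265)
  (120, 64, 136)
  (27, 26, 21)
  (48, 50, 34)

(175,140,265): 140²+175² = 50225 < 70225 = 265² → obtuse
(120,64,136): 64²+120² = 18496 = 136² → right
(27,26,21): 21²+26² = 1117 > 729 = 27² → acute
(48,50,34): 34²+48² = 3460 > 2500 = 50² → acute
1 of the 4 is obtuse.

1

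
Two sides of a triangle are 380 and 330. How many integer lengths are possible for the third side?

The third side lies in the open interval (50, 710).
Integers from 51 to 709 inclusive: 709 − 51 + 1 = 659.

659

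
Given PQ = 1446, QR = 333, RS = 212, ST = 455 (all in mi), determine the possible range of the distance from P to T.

The maximum is all hops collinear in one direction: 1446 + 333 + 212 + 455 = 2446.
The longest hop is 1446; the others sum to 1000. Folding the others back against it leaves at least 1446 − 1000 = 446.

446 ≤ PT ≤ 2446 mi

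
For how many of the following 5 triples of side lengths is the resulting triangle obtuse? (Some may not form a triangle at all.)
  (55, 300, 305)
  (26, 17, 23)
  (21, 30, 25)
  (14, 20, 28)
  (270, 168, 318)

(55,300,305): 55²+300² = 93025 = 305² → right
(26,17,23): 17²+23² = 818 > 676 = 26² → acute
(21,30,25): 21²+25² = 1066 > 900 = 30² → acute
(14,20,28): 14²+20² = 596 < 784 = 28² → obtuse
(270,168,318): 168²+270² = 101124 = 318² → right
1 of the 5 is obtuse.

1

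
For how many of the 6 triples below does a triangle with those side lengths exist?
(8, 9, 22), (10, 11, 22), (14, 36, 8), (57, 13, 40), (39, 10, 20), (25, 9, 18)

1

(8,9,22): 8+9 ≤ 22 → not valid
(10,11,22): 10+11 ≤ 22 → not valid
(8,14,36): 8+14 ≤ 36 → not valid
(13,40,57): 13+40 ≤ 57 → not valid
(10,20,39): 10+20 ≤ 39 → not valid
(9,18,25): 9+18 > 25 → valid
1 of the 6 triples forms a triangle.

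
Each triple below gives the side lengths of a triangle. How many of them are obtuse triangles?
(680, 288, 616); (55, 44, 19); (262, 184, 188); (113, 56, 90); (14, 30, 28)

(680,288,616): 288²+616² = 462400 = 680² → right
(55,44,19): 19²+44² = 2297 < 3025 = 55² → obtuse
(262,184,188): 184²+188² = 69200 > 68644 = 262² → acute
(113,56,90): 56²+90² = 11236 < 12769 = 113² → obtuse
(14,30,28): 14²+28² = 980 > 900 = 30² → acute
2 of the 5 are obtuse.

2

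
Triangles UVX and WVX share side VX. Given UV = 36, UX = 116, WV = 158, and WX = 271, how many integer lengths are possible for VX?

38

From triangle UVX: 80 < VX < 152.
From triangle WVX: 113 < VX < 429.
Intersection: 113 < VX < 152, so integers 114 through 151: 38 values.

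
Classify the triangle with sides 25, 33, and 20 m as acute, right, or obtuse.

obtuse

Compare the square of the longest side to the sum of squares of the other two: 20² + 25² = 1025 < 1089 = 33².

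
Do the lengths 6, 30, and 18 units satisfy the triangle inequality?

No

The longest side is 30, but the other two sum to only 24.
24 < 30, so the triangle inequality fails.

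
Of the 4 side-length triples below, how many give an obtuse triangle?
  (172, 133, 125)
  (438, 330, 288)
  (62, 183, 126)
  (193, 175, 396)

1

(172,133,125): 125²+133² = 33314 > 29584 = 172² → acute
(438,330,288): 288²+330² = 191844 = 438² → right
(62,183,126): 62²+126² = 19720 < 33489 = 183² → obtuse
(193,175,396): 175+193 ≤ 396, not a triangle
1 of the 4 is obtuse.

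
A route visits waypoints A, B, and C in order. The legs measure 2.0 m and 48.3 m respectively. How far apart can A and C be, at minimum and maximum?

46.3 ≤ AC ≤ 50.3 m

By the triangle inequality, |2.0 − 48.3| ≤ AC ≤ 2.0 + 48.3.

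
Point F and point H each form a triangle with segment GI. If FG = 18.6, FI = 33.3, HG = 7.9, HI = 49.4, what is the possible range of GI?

From triangle FGI: |18.6 − 33.3| < GI < 18.6 + 33.3, i.e. 14.7 < GI < 51.9.
From triangle HGI: 41.5 < GI < 57.3.
Both must hold, so GI lies in the intersection.

41.5 < GI < 51.9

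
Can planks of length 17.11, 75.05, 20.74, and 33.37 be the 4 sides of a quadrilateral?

For a quadrilateral, each side must be shorter than the sum of the others.
Here the longest side is 75.05, but the remaining 3 sides sum to only 71.22.

No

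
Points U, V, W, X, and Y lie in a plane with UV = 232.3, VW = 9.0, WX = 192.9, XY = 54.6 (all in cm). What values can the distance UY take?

0 ≤ UY ≤ 488.8 cm

The maximum is all hops collinear in one direction: 232.3 + 9.0 + 192.9 + 54.6 = 488.8.
The longest hop is 232.3; the others sum to 256.5. Since 232.3 ≤ 256.5, the path can fold back on itself completely, so the minimum distance is 0.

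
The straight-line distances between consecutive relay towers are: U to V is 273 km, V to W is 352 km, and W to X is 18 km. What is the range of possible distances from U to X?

61 ≤ UX ≤ 643 km

The maximum is all hops collinear in one direction: 273 + 352 + 18 = 643.
The longest hop is 352; the others sum to 291. Folding the others back against it leaves at least 352 − 291 = 61.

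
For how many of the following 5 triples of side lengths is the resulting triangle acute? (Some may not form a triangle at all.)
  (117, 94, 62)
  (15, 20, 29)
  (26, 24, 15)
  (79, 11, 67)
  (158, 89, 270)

(117,94,62): 62²+94² = 12680 < 13689 = 117² → obtuse
(15,20,29): 15²+20² = 625 < 841 = 29² → obtuse
(26,24,15): 15²+24² = 801 > 676 = 26² → acute
(79,11,67): 11+67 ≤ 79, not a triangle
(158,89,270): 89+158 ≤ 270, not a triangle
1 of the 5 is acute.

1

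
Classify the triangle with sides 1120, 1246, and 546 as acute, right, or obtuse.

right

Compare the square of the longest side to the sum of squares of the other two: 546² + 1120² = 1552516 = 1246².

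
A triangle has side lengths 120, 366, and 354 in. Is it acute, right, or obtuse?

Compare the square of the longest side to the sum of squares of the other two: 120² + 354² = 139716 > 133956 = 366².

acute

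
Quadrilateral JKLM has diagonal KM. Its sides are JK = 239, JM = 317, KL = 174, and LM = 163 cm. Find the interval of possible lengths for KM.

78 < KM < 337

From triangle JKM: |239 − 317| < KM < 239 + 317, i.e. 78 < KM < 556.
From triangle LKM: 11 < KM < 337.
Both must hold, so KM lies in the intersection.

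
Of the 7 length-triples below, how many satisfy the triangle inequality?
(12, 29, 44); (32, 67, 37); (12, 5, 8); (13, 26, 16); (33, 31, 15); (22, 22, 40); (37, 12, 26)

6

(12,29,44): 12+29 ≤ 44 → not valid
(32,37,67): 32+37 > 67 → valid
(5,8,12): 5+8 > 12 → valid
(13,16,26): 13+16 > 26 → valid
(15,31,33): 15+31 > 33 → valid
(22,22,40): 22+22 > 40 → valid
(12,26,37): 12+26 > 37 → valid
6 of the 7 triples form a triangle.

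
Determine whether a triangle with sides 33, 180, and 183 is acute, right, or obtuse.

right

Compare the square of the longest side to the sum of squares of the other two: 33² + 180² = 33489 = 183².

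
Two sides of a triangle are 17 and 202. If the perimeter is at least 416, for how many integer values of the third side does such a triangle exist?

Triangle inequality: 185 < x < 219. Perimeter ≥ 416 gives x ≥ 416 − 17 − 202 = 197.
So 197 ≤ x < 219; integers 197 through 218: 22 values.

22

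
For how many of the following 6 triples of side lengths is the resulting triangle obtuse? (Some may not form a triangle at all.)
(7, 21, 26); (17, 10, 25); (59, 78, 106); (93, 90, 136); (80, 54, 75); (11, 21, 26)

5

(7,21,26): 7²+21² = 490 < 676 = 26² → obtuse
(17,10,25): 10²+17² = 389 < 625 = 25² → obtuse
(59,78,106): 59²+78² = 9565 < 11236 = 106² → obtuse
(93,90,136): 90²+93² = 16749 < 18496 = 136² → obtuse
(80,54,75): 54²+75² = 8541 > 6400 = 80² → acute
(11,21,26): 11²+21² = 562 < 676 = 26² → obtuse
5 of the 6 are obtuse.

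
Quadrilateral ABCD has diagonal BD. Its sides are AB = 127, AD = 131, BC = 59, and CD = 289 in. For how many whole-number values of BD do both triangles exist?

27

From triangle ABD: 4 < BD < 258.
From triangle CBD: 230 < BD < 348.
Intersection: 230 < BD < 258, so integers 231 through 257: 27 values.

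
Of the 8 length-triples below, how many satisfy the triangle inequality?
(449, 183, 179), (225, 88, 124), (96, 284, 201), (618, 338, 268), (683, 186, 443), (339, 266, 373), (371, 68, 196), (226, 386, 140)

2

(179,183,449): 179+183 ≤ 449 → not valid
(88,124,225): 88+124 ≤ 225 → not valid
(96,201,284): 96+201 > 284 → valid
(268,338,618): 268+338 ≤ 618 → not valid
(186,443,683): 186+443 ≤ 683 → not valid
(266,339,373): 266+339 > 373 → valid
(68,196,371): 68+196 ≤ 371 → not valid
(140,226,386): 140+226 ≤ 386 → not valid
2 of the 8 triples form a triangle.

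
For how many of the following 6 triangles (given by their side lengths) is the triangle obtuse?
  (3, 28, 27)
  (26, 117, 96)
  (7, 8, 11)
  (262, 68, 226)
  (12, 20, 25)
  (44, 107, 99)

(3,28,27): 3²+27² = 738 < 784 = 28² → obtuse
(26,117,96): 26²+96² = 9892 < 13689 = 117² → obtuse
(7,8,11): 7²+8² = 113 < 121 = 11² → obtuse
(262,68,226): 68²+226² = 55700 < 68644 = 262² → obtuse
(12,20,25): 12²+20² = 544 < 625 = 25² → obtuse
(44,107,99): 44²+99² = 11737 > 11449 = 107² → acute
5 of the 6 are obtuse.

5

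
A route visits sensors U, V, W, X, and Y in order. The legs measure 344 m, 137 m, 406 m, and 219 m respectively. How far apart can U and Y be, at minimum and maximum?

0 ≤ UY ≤ 1106 m

The maximum is all hops collinear in one direction: 344 + 137 + 406 + 219 = 1106.
The longest hop is 406; the others sum to 700. Since 406 ≤ 700, the path can fold back on itself completely, so the minimum distance is 0.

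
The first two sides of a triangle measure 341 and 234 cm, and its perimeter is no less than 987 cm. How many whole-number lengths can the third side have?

Triangle inequality: 107 < x < 575. Perimeter ≥ 987 gives x ≥ 987 − 341 − 234 = 412.
So 412 ≤ x < 575; integers 412 through 574: 163 values.

163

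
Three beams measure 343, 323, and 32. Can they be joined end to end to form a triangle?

The longest side is 343, and the other two sum to 355.
Since 355 > 343, the triangle inequality holds.

Yes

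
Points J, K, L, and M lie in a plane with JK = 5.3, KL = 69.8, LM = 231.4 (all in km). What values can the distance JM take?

The maximum is all hops collinear in one direction: 5.3 + 69.8 + 231.4 = 306.5.
The longest hop is 231.4; the others sum to 75.1. Folding the others back against it leaves at least 231.4 − 75.1 = 156.3.

156.3 ≤ JM ≤ 306.5 km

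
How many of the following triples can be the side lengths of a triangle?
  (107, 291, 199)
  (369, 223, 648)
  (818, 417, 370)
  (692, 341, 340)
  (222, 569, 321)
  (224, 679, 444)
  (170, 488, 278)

(107,199,291): 107+199 > 291 → valid
(223,369,648): 223+369 ≤ 648 → not valid
(370,417,818): 370+417 ≤ 818 → not valid
(340,341,692): 340+341 ≤ 692 → not valid
(222,321,569): 222+321 ≤ 569 → not valid
(224,444,679): 224+444 ≤ 679 → not valid
(170,278,488): 170+278 ≤ 488 → not valid
1 of the 7 triples forms a triangle.

1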